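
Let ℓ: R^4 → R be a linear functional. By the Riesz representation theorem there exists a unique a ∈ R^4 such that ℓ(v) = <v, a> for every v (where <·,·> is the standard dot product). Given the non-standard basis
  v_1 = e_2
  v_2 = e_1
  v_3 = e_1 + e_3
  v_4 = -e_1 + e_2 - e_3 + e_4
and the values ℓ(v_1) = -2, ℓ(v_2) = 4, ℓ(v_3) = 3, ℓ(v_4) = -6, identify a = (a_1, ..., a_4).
a = (4, -2, -1, -1)

Write a = (a_1, ..., a_4) in the standard basis. For each basis vector v_i, ℓ(v_i) = <v_i, a> is a linear equation in the a_j's. Collect the n equations into a matrix system V a = ℓ, where row i of V is v_i (expressed in the standard basis). Since V is invertible (lower-triangular with 1s on the diagonal, up to permutation), solve by back-substitution:
  V =
[[0, 1, 0, 0],
 [1, 0, 0, 0],
 [1, 0, 1, 0],
 [-1, 1, -1, 1]]
  V a = (-2, 4, 3, -6)
Solving gives a = (4, -2, -1, -1).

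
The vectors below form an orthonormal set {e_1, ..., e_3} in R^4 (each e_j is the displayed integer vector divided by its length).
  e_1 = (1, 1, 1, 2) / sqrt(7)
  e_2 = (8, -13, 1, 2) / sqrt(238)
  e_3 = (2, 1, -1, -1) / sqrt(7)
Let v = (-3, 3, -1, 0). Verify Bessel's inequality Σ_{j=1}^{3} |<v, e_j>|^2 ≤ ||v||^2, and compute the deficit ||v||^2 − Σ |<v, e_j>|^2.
Σ |<v, e_j>|^2 = 2133/119; ||v||^2 = 19; deficit = 128/119

Write each e_j = u_j / sqrt(<u_j, u_j>) where u_j is the displayed integer vector. Then <v, e_j> = <v, u_j> / sqrt(<u_j, u_j>), so |<v, e_j>|^2 = <v, u_j>^2 / <u_j, u_j>.
Coefficients: <v, e_1> = -1/sqrt(7), <v, e_2> = -64/sqrt(238), <v, e_3> = -2/sqrt(7).
Square and sum: Σ |<v, e_j>|^2 = 2133/119.
Compute ||v||^2 = v·v = 19.
Deficit = 19 − 2133/119 = 128/119 ≥ 0, confirming Bessel's inequality. (The deficit equals ||v − Σ <v,e_j> e_j||^2, the squared distance from v to span{e_j}.)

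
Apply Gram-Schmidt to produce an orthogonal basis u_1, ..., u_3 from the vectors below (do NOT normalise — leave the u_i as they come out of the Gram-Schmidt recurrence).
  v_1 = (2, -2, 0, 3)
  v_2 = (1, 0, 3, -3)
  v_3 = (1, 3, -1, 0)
Orthogonal basis:
  u_1 = (2, -2, 0, 3)
  u_2 = (31/17, -14/17, 3, -30/17)
  u_3 = (258/137, 321/137, -44/137, 42/137)

Apply the Gram-Schmidt recurrence
  u_1 = v_1
  u_i = v_i − Σ_{j<i} ((v_i · u_j) / (u_j · u_j)) · u_j.

Step by step this gives:
  u_1 = (2, -2, 0, 3)
  u_2 = (31/17, -14/17, 3, -30/17)
  u_3 = (258/137, 321/137, -44/137, 42/137)

Orthogonality check:
  u_2 · u_1 = 0 (should be 0)
  u_3 · u_1 = 0 (should be 0)
  u_3 · u_2 = 0 (should be 0)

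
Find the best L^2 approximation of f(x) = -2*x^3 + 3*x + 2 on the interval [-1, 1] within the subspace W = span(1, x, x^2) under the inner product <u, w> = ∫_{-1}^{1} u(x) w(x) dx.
g(x) = 9*x/5 + 2

The best approximation g ∈ W is the orthogonal projection of f onto W. Writing g = a_0 + a_1 x + a_2 x^2, the coefficients solve the normal equations G · a = b where
  G_{ij} = <φ_i, φ_j> and b_i = <f, φ_i>, with φ_0 = 1, φ_1 = x, φ_2 = x^2.
G =
  [2, 0, 2/3]
  [0, 2/3, 0]
  [2/3, 0, 2/5],
b = (4, 6/5, 4/3).
Solving gives a_0 = 2, a_1 = 9/5, a_2 = 0, so
  g(x) = 9*x/5 + 2.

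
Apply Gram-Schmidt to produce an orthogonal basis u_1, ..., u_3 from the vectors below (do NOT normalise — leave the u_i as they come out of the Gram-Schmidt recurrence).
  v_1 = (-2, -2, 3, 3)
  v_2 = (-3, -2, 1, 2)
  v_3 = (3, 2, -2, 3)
Orthogonal basis:
  u_1 = (-2, -2, 3, 3)
  u_2 = (-20/13, -7/13, -31/26, -5/26)
  u_3 = (108/107, 102/107, -248/107, 388/107)

Apply the Gram-Schmidt recurrence
  u_1 = v_1
  u_i = v_i − Σ_{j<i} ((v_i · u_j) / (u_j · u_j)) · u_j.

Step by step this gives:
  u_1 = (-2, -2, 3, 3)
  u_2 = (-20/13, -7/13, -31/26, -5/26)
  u_3 = (108/107, 102/107, -248/107, 388/107)

Orthogonality check:
  u_2 · u_1 = 0 (should be 0)
  u_3 · u_1 = 0 (should be 0)
  u_3 · u_2 = 0 (should be 0)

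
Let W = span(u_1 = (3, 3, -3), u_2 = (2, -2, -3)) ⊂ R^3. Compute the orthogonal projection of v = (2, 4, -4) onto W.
proj_W(v) = (67/21, 79/21, -64/21)

Set up U = [u_1 | ... | u_2] ∈ R^(3×2). The projector onto W = col(U) is P = U (U^T U)^(-1) U^T.
Compute U^T U =
  [27, 9]
  [9, 17],
and U^T v = (30, 8).
Solve U^T U · c = U^T v for the coefficients: c = (73/63, -1/7). The projection is proj_W(v) = U c.
Check: (v - proj_W(v)) · u_1 = 0  (should be 0).
Check: (v - proj_W(v)) · u_2 = 0  (should be 0).
Result: proj_W(v) = (67/21, 79/21, -64/21).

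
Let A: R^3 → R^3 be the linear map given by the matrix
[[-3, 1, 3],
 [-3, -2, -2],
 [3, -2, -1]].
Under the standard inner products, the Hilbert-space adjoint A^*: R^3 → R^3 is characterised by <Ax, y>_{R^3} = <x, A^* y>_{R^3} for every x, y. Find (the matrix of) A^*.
A^* = A^T =
[[-3, -3, 3],
 [1, -2, -2],
 [3, -2, -1]]

For real matrices with standard dot products, the defining identity <Ax, y> = <x, A^* y> gives (Ax)^T y = x^T (A^*) y, i.e. x^T A^T y = x^T (A^*) y. Since this holds for all x, y, we must have A^* = A^T. Therefore
A^* =
[[-3, -3, 3],
 [1, -2, -2],
 [3, -2, -1]].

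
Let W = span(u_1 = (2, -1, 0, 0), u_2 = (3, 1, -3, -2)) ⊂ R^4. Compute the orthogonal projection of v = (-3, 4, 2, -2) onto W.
proj_W(v) = (-23/6, 7/3, -1/2, -1/3)

Set up U = [u_1 | ... | u_2] ∈ R^(4×2). The projector onto W = col(U) is P = U (U^T U)^(-1) U^T.
Compute U^T U =
  [5, 5]
  [5, 23],
and U^T v = (-10, -7).
Solve U^T U · c = U^T v for the coefficients: c = (-13/6, 1/6). The projection is proj_W(v) = U c.
Check: (v - proj_W(v)) · u_1 = 0  (should be 0).
Check: (v - proj_W(v)) · u_2 = 0  (should be 0).
Result: proj_W(v) = (-23/6, 7/3, -1/2, -1/3).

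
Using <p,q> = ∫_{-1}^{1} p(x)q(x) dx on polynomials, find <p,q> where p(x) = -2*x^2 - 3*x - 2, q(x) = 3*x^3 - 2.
<p,q> = 106/15

Expand the product: p(x)·q(x) = -6*x^5 - 9*x^4 - 6*x^3 + 4*x^2 + 6*x + 4.
∫_{-1}^{1} of each monomial x^k gives [2/(k+1) if k even, 0 if k odd]. Integrating term-by-term (or equivalently evaluating the antiderivative F(x) = -x^6 - 9*x^5/5 - 3*x^4/2 + 4*x^3/3 + 3*x^2 + 4*x at the endpoints):
  F(1) − F(−1) = 121/30 − (-91/30) = 106/15.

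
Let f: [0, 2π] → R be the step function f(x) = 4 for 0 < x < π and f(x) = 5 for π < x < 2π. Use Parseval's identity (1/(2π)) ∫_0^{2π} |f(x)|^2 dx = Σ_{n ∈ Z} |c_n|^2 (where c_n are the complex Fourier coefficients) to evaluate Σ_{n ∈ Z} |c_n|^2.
Σ |c_n|^2 = 41/2

Parseval equates the L^2 energy of f (normalised by 1/(2π)) with the ℓ^2 sum of its Fourier coefficients: (1/(2π)) ∫_0^{2π} |f|^2 = Σ |c_n|^2.
Compute the left side: (1/(2π)) [∫_0^π 4^2 dx + ∫_π^{2π} 5^2 dx] = (1/(2π)) · (16π + 25π) = (16 + 25)/2 = 41/2.
So Σ_{n ∈ Z} |c_n|^2 = 41/2.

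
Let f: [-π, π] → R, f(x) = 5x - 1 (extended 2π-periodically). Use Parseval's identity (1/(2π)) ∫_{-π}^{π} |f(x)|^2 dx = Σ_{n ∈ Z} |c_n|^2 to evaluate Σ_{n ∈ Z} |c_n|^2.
Σ |c_n|^2 = 25π^2/3 + 1

Expand and integrate term by term over [-π, π]:
  ∫ (5x)^2 dx = 25·(2π^3/3); ∫ 2·5·(-1)·x dx = 0 (odd integrand); ∫ (-1)^2 dx = 1·2π.
So (1/(2π)) ∫_{-π}^{π} (5x - 1)^2 dx = 25π^2/3 + 1 = 25π^2/3 + 1.
Parseval ⇒ Σ |c_n|^2 = 25π^2/3 + 1.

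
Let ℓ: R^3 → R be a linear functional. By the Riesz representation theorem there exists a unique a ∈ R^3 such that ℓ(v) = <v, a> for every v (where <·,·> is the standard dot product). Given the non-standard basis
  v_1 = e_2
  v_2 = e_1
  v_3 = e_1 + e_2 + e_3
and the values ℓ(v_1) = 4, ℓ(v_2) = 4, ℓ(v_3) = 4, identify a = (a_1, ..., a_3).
a = (4, 4, -4)

Write a = (a_1, ..., a_3) in the standard basis. For each basis vector v_i, ℓ(v_i) = <v_i, a> is a linear equation in the a_j's. Collect the n equations into a matrix system V a = ℓ, where row i of V is v_i (expressed in the standard basis). Since V is invertible (lower-triangular with 1s on the diagonal, up to permutation), solve by back-substitution:
  V =
[[0, 1, 0],
 [1, 0, 0],
 [1, 1, 1]]
  V a = (4, 4, 4)
Solving gives a = (4, 4, -4).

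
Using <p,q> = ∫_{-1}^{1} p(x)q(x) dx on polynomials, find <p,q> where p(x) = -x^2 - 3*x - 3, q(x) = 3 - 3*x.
<p,q> = -14

Expand the product: p(x)·q(x) = 3*x^3 + 6*x^2 - 9.
∫_{-1}^{1} of each monomial x^k gives [2/(k+1) if k even, 0 if k odd]. Integrating term-by-term (or equivalently evaluating the antiderivative F(x) = 3*x^4/4 + 2*x^3 - 9*x at the endpoints):
  F(1) − F(−1) = -25/4 − (31/4) = -14.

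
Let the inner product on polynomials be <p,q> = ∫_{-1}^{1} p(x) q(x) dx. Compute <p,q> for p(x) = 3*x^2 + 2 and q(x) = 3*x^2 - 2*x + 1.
<p,q> = 68/5

Expand the product: p(x)·q(x) = 9*x^4 - 6*x^3 + 9*x^2 - 4*x + 2.
∫_{-1}^{1} of each monomial x^k gives [2/(k+1) if k even, 0 if k odd]. Integrating term-by-term (or equivalently evaluating the antiderivative F(x) = 9*x^5/5 - 3*x^4/2 + 3*x^3 - 2*x^2 + 2*x at the endpoints):
  F(1) − F(−1) = 33/10 − (-103/10) = 68/5.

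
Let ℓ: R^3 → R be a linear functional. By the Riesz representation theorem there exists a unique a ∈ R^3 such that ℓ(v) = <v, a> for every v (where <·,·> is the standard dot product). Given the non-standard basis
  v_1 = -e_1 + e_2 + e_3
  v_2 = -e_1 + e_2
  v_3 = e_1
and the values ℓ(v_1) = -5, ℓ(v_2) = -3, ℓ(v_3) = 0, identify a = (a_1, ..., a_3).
a = (0, -3, -2)

Write a = (a_1, ..., a_3) in the standard basis. For each basis vector v_i, ℓ(v_i) = <v_i, a> is a linear equation in the a_j's. Collect the n equations into a matrix system V a = ℓ, where row i of V is v_i (expressed in the standard basis). Since V is invertible (lower-triangular with 1s on the diagonal, up to permutation), solve by back-substitution:
  V =
[[-1, 1, 1],
 [-1, 1, 0],
 [1, 0, 0]]
  V a = (-5, -3, 0)
Solving gives a = (0, -3, -2).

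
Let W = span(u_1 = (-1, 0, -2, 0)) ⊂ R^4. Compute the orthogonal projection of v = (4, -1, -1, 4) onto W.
proj_W(v) = (2/5, 0, 4/5, 0)

Set up U = [u_1 | ... | u_1] ∈ R^(4×1). The projector onto W = col(U) is P = U (U^T U)^(-1) U^T.
Compute U^T U =
  [5],
and U^T v = (-2).
Solve U^T U · c = U^T v for the coefficients: c = (-2/5). The projection is proj_W(v) = U c.
Check: (v - proj_W(v)) · u_1 = 0  (should be 0).
Result: proj_W(v) = (2/5, 0, 4/5, 0).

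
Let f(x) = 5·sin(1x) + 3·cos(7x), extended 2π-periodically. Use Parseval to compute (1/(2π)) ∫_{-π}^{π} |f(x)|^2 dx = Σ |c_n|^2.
Σ |c_n|^2 = 17

Expand |f|^2 and use orthogonality of {sin(nx), cos(mx)} on [-π, π]:
  ∫_{-π}^{π} sin(nx)^2 dx = π, ∫ cos(mx)^2 dx = π, and cross terms integrate to 0.
So ∫_{-π}^{π} f(x)^2 dx = 5^2 · π + 3^2 · π = (25 + 9)π.
Divide by 2π: (25 + 9)/2 = 17.
By Parseval, this equals Σ |c_n|^2.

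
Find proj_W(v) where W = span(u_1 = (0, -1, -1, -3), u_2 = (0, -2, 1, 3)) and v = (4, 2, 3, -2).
proj_W(v) = (0, 2, -3/10, -9/10)

Set up U = [u_1 | ... | u_2] ∈ R^(4×2). The projector onto W = col(U) is P = U (U^T U)^(-1) U^T.
Compute U^T U =
  [11, -8]
  [-8, 14],
and U^T v = (1, -7).
Solve U^T U · c = U^T v for the coefficients: c = (-7/15, -23/30). The projection is proj_W(v) = U c.
Check: (v - proj_W(v)) · u_1 = 0  (should be 0).
Check: (v - proj_W(v)) · u_2 = 0  (should be 0).
Result: proj_W(v) = (0, 2, -3/10, -9/10).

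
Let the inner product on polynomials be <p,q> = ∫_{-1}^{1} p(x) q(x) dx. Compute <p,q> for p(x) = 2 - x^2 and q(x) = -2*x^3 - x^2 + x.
<p,q> = -14/15

Expand the product: p(x)·q(x) = 2*x^5 + x^4 - 5*x^3 - 2*x^2 + 2*x.
∫_{-1}^{1} of each monomial x^k gives [2/(k+1) if k even, 0 if k odd]. Integrating term-by-term (or equivalently evaluating the antiderivative F(x) = x^6/3 + x^5/5 - 5*x^4/4 - 2*x^3/3 + x^2 at the endpoints):
  F(1) − F(−1) = -23/60 − (11/20) = -14/15.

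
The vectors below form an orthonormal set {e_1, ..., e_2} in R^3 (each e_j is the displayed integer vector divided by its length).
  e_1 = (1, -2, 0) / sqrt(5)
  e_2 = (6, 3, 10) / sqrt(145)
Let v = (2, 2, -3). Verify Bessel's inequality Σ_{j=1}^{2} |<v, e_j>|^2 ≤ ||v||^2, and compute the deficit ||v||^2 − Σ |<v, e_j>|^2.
Σ |<v, e_j>|^2 = 52/29; ||v||^2 = 17; deficit = 441/29

Write each e_j = u_j / sqrt(<u_j, u_j>) where u_j is the displayed integer vector. Then <v, e_j> = <v, u_j> / sqrt(<u_j, u_j>), so |<v, e_j>|^2 = <v, u_j>^2 / <u_j, u_j>.
Coefficients: <v, e_1> = -2/sqrt(5), <v, e_2> = -12/sqrt(145).
Square and sum: Σ |<v, e_j>|^2 = 52/29.
Compute ||v||^2 = v·v = 17.
Deficit = 17 − 52/29 = 441/29 ≥ 0, confirming Bessel's inequality. (The deficit equals ||v − Σ <v,e_j> e_j||^2, the squared distance from v to span{e_j}.)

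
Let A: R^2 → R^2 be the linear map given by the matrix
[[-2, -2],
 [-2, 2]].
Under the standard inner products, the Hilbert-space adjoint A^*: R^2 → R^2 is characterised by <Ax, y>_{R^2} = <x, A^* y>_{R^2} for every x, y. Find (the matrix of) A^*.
A^* = A^T =
[[-2, -2],
 [-2, 2]]

For real matrices with standard dot products, the defining identity <Ax, y> = <x, A^* y> gives (Ax)^T y = x^T (A^*) y, i.e. x^T A^T y = x^T (A^*) y. Since this holds for all x, y, we must have A^* = A^T. Therefore
A^* =
[[-2, -2],
 [-2, 2]].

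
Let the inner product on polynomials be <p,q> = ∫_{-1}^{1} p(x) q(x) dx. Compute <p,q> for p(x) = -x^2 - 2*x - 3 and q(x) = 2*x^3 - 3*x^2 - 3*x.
<p,q> = 48/5

Expand the product: p(x)·q(x) = -2*x^5 - x^4 + 3*x^3 + 15*x^2 + 9*x.
∫_{-1}^{1} of each monomial x^k gives [2/(k+1) if k even, 0 if k odd]. Integrating term-by-term (or equivalently evaluating the antiderivative F(x) = -x^6/3 - x^5/5 + 3*x^4/4 + 5*x^3 + 9*x^2/2 at the endpoints):
  F(1) − F(−1) = 583/60 − (7/60) = 48/5.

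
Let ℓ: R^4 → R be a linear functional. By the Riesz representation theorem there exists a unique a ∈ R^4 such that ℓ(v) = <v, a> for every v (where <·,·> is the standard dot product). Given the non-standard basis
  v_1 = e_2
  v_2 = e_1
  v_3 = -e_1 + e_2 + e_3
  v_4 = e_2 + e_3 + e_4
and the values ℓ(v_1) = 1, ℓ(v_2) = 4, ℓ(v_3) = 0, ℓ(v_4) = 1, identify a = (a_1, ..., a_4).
a = (4, 1, 3, -3)

Write a = (a_1, ..., a_4) in the standard basis. For each basis vector v_i, ℓ(v_i) = <v_i, a> is a linear equation in the a_j's. Collect the n equations into a matrix system V a = ℓ, where row i of V is v_i (expressed in the standard basis). Since V is invertible (lower-triangular with 1s on the diagonal, up to permutation), solve by back-substitution:
  V =
[[0, 1, 0, 0],
 [1, 0, 0, 0],
 [-1, 1, 1, 0],
 [0, 1, 1, 1]]
  V a = (1, 4, 0, 1)
Solving gives a = (4, 1, 3, -3).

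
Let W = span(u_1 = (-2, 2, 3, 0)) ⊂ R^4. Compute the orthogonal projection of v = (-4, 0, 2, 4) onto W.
proj_W(v) = (-28/17, 28/17, 42/17, 0)

Set up U = [u_1 | ... | u_1] ∈ R^(4×1). The projector onto W = col(U) is P = U (U^T U)^(-1) U^T.
Compute U^T U =
  [17],
and U^T v = (14).
Solve U^T U · c = U^T v for the coefficients: c = (14/17). The projection is proj_W(v) = U c.
Check: (v - proj_W(v)) · u_1 = 0  (should be 0).
Result: proj_W(v) = (-28/17, 28/17, 42/17, 0).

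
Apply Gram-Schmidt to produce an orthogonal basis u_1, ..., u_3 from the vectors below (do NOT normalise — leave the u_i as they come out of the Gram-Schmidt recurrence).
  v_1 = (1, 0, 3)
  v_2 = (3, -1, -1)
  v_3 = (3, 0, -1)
Orthogonal basis:
  u_1 = (1, 0, 3)
  u_2 = (3, -1, -1)
  u_3 = (3/11, 10/11, -1/11)

Apply the Gram-Schmidt recurrence
  u_1 = v_1
  u_i = v_i − Σ_{j<i} ((v_i · u_j) / (u_j · u_j)) · u_j.

Step by step this gives:
  u_1 = (1, 0, 3)
  u_2 = (3, -1, -1)
  u_3 = (3/11, 10/11, -1/11)

Orthogonality check:
  u_2 · u_1 = 0 (should be 0)
  u_3 · u_1 = 0 (should be 0)
  u_3 · u_2 = 0 (should be 0)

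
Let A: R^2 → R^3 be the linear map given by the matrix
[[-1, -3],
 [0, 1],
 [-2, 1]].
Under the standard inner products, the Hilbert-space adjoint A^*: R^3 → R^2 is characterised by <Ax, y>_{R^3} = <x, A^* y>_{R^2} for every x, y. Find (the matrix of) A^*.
A^* = A^T =
[[-1, 0, -2],
 [-3, 1, 1]]

For real matrices with standard dot products, the defining identity <Ax, y> = <x, A^* y> gives (Ax)^T y = x^T (A^*) y, i.e. x^T A^T y = x^T (A^*) y. Since this holds for all x, y, we must have A^* = A^T. Therefore
A^* =
[[-1, 0, -2],
 [-3, 1, 1]].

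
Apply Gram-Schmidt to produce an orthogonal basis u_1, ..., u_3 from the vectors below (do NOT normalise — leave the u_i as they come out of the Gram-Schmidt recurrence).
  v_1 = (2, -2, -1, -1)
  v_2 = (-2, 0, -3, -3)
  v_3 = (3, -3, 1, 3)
Orthogonal basis:
  u_1 = (2, -2, -1, -1)
  u_2 = (-12/5, 2/5, -14/5, -14/5)
  u_3 = (-7/9, -28/27, -20/27, 34/27)

Apply the Gram-Schmidt recurrence
  u_1 = v_1
  u_i = v_i − Σ_{j<i} ((v_i · u_j) / (u_j · u_j)) · u_j.

Step by step this gives:
  u_1 = (2, -2, -1, -1)
  u_2 = (-12/5, 2/5, -14/5, -14/5)
  u_3 = (-7/9, -28/27, -20/27, 34/27)

Orthogonality check:
  u_2 · u_1 = 0 (should be 0)
  u_3 · u_1 = 0 (should be 0)
  u_3 · u_2 = 0 (should be 0)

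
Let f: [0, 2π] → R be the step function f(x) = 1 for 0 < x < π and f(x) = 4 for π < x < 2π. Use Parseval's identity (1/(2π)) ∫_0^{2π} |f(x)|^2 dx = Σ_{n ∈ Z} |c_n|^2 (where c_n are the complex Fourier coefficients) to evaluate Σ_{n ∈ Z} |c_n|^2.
Σ |c_n|^2 = 17/2

Parseval equates the L^2 energy of f (normalised by 1/(2π)) with the ℓ^2 sum of its Fourier coefficients: (1/(2π)) ∫_0^{2π} |f|^2 = Σ |c_n|^2.
Compute the left side: (1/(2π)) [∫_0^π 1^2 dx + ∫_π^{2π} 4^2 dx] = (1/(2π)) · (1π + 16π) = (1 + 16)/2 = 17/2.
So Σ_{n ∈ Z} |c_n|^2 = 17/2.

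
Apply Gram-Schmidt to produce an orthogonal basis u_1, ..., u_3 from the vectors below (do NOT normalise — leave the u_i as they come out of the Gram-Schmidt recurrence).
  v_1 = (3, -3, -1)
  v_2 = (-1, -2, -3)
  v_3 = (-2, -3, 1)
Orthogonal basis:
  u_1 = (3, -3, -1)
  u_2 = (-37/19, -20/19, -51/19)
  u_3 = (-371/230, -53/23, 477/230)

Apply the Gram-Schmidt recurrence
  u_1 = v_1
  u_i = v_i − Σ_{j<i} ((v_i · u_j) / (u_j · u_j)) · u_j.

Step by step this gives:
  u_1 = (3, -3, -1)
  u_2 = (-37/19, -20/19, -51/19)
  u_3 = (-371/230, -53/23, 477/230)

Orthogonality check:
  u_2 · u_1 = 0 (should be 0)
  u_3 · u_1 = 0 (should be 0)
  u_3 · u_2 = 0 (should be 0)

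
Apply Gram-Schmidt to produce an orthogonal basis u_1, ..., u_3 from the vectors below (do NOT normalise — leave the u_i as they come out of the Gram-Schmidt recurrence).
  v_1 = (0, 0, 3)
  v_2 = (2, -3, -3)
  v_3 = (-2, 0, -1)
Orthogonal basis:
  u_1 = (0, 0, 3)
  u_2 = (2, -3, 0)
  u_3 = (-18/13, -12/13, 0)

Apply the Gram-Schmidt recurrence
  u_1 = v_1
  u_i = v_i − Σ_{j<i} ((v_i · u_j) / (u_j · u_j)) · u_j.

Step by step this gives:
  u_1 = (0, 0, 3)
  u_2 = (2, -3, 0)
  u_3 = (-18/13, -12/13, 0)

Orthogonality check:
  u_2 · u_1 = 0 (should be 0)
  u_3 · u_1 = 0 (should be 0)
  u_3 · u_2 = 0 (should be 0)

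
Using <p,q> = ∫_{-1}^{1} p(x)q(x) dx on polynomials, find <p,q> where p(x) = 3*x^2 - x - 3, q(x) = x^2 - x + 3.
<p,q> = -182/15

Expand the product: p(x)·q(x) = 3*x^4 - 4*x^3 + 7*x^2 - 9.
∫_{-1}^{1} of each monomial x^k gives [2/(k+1) if k even, 0 if k odd]. Integrating term-by-term (or equivalently evaluating the antiderivative F(x) = 3*x^5/5 - x^4 + 7*x^3/3 - 9*x at the endpoints):
  F(1) − F(−1) = -106/15 − (76/15) = -182/15.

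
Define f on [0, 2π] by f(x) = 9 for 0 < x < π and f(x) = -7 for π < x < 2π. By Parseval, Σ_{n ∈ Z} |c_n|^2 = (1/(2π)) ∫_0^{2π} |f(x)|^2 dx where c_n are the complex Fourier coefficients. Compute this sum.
Σ |c_n|^2 = 65

Parseval equates the L^2 energy of f (normalised by 1/(2π)) with the ℓ^2 sum of its Fourier coefficients: (1/(2π)) ∫_0^{2π} |f|^2 = Σ |c_n|^2.
Compute the left side: (1/(2π)) [∫_0^π 9^2 dx + ∫_π^{2π} (-7)^2 dx] = (1/(2π)) · (81π + 49π) = (81 + 49)/2 = 65.
So Σ_{n ∈ Z} |c_n|^2 = 65.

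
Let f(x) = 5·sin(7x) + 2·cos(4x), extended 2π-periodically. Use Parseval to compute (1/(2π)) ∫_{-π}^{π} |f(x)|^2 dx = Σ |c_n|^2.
Σ |c_n|^2 = 29/2

Expand |f|^2 and use orthogonality of {sin(nx), cos(mx)} on [-π, π]:
  ∫_{-π}^{π} sin(nx)^2 dx = π, ∫ cos(mx)^2 dx = π, and cross terms integrate to 0.
So ∫_{-π}^{π} f(x)^2 dx = 5^2 · π + 2^2 · π = (25 + 4)π.
Divide by 2π: (25 + 4)/2 = 29/2.
By Parseval, this equals Σ |c_n|^2.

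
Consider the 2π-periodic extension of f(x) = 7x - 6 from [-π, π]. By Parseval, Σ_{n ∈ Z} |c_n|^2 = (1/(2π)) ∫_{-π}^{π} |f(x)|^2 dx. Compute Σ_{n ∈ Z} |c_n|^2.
Σ |c_n|^2 = 49π^2/3 + 36

Expand and integrate term by term over [-π, π]:
  ∫ (7x)^2 dx = 49·(2π^3/3); ∫ 2·7·(-6)·x dx = 0 (odd integrand); ∫ (-6)^2 dx = 36·2π.
So (1/(2π)) ∫_{-π}^{π} (7x - 6)^2 dx = 49π^2/3 + 36 = 49π^2/3 + 36.
Parseval ⇒ Σ |c_n|^2 = 49π^2/3 + 36.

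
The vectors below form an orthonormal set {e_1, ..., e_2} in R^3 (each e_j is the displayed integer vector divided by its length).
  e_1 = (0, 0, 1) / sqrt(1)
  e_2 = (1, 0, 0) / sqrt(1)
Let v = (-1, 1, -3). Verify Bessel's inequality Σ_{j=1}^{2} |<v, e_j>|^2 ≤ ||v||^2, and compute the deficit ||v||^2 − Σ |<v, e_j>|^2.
Σ |<v, e_j>|^2 = 10; ||v||^2 = 11; deficit = 1

Write each e_j = u_j / sqrt(<u_j, u_j>) where u_j is the displayed integer vector. Then <v, e_j> = <v, u_j> / sqrt(<u_j, u_j>), so |<v, e_j>|^2 = <v, u_j>^2 / <u_j, u_j>.
Coefficients: <v, e_1> = -3/sqrt(1), <v, e_2> = -1/sqrt(1).
Square and sum: Σ |<v, e_j>|^2 = 10.
Compute ||v||^2 = v·v = 11.
Deficit = 11 − 10 = 1 ≥ 0, confirming Bessel's inequality. (The deficit equals ||v − Σ <v,e_j> e_j||^2, the squared distance from v to span{e_j}.)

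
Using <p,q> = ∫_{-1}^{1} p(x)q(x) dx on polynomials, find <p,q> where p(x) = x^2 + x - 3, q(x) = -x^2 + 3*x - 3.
<p,q> = 98/5

Expand the product: p(x)·q(x) = -x^4 + 2*x^3 + 3*x^2 - 12*x + 9.
∫_{-1}^{1} of each monomial x^k gives [2/(k+1) if k even, 0 if k odd]. Integrating term-by-term (or equivalently evaluating the antiderivative F(x) = -x^5/5 + x^4/2 + x^3 - 6*x^2 + 9*x at the endpoints):
  F(1) − F(−1) = 43/10 − (-153/10) = 98/5.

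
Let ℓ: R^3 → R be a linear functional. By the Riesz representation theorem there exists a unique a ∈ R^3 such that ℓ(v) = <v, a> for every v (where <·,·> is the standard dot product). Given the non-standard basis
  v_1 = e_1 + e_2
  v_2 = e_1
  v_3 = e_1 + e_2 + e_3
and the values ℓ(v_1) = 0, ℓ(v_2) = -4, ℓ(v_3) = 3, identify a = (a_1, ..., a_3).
a = (-4, 4, 3)

Write a = (a_1, ..., a_3) in the standard basis. For each basis vector v_i, ℓ(v_i) = <v_i, a> is a linear equation in the a_j's. Collect the n equations into a matrix system V a = ℓ, where row i of V is v_i (expressed in the standard basis). Since V is invertible (lower-triangular with 1s on the diagonal, up to permutation), solve by back-substitution:
  V =
[[1, 1, 0],
 [1, 0, 0],
 [1, 1, 1]]
  V a = (0, -4, 3)
Solving gives a = (-4, 4, 3).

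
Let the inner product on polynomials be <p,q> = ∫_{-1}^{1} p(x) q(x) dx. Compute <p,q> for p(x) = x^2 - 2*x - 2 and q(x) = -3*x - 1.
<p,q> = 22/3

Expand the product: p(x)·q(x) = -3*x^3 + 5*x^2 + 8*x + 2.
∫_{-1}^{1} of each monomial x^k gives [2/(k+1) if k even, 0 if k odd]. Integrating term-by-term (or equivalently evaluating the antiderivative F(x) = -3*x^4/4 + 5*x^3/3 + 4*x^2 + 2*x at the endpoints):
  F(1) − F(−1) = 83/12 − (-5/12) = 22/3.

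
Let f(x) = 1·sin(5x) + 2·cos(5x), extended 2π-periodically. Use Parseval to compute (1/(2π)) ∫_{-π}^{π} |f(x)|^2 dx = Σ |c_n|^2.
Σ |c_n|^2 = 5/2

Expand |f|^2 and use orthogonality of {sin(nx), cos(mx)} on [-π, π]:
  ∫_{-π}^{π} sin(nx)^2 dx = π, ∫ cos(mx)^2 dx = π, and cross terms integrate to 0.
So ∫_{-π}^{π} f(x)^2 dx = 1^2 · π + 2^2 · π = (1 + 4)π.
Divide by 2π: (1 + 4)/2 = 5/2.
By Parseval, this equals Σ |c_n|^2.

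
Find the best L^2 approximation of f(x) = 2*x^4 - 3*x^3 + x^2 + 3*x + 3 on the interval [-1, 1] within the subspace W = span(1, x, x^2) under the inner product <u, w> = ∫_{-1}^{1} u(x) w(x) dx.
g(x) = 19*x^2/7 + 6*x/5 + 99/35

The best approximation g ∈ W is the orthogonal projection of f onto W. Writing g = a_0 + a_1 x + a_2 x^2, the coefficients solve the normal equations G · a = b where
  G_{ij} = <φ_i, φ_j> and b_i = <f, φ_i>, with φ_0 = 1, φ_1 = x, φ_2 = x^2.
G =
  [2, 0, 2/3]
  [0, 2/3, 0]
  [2/3, 0, 2/5],
b = (112/15, 4/5, 104/35).
Solving gives a_0 = 99/35, a_1 = 6/5, a_2 = 19/7, so
  g(x) = 19*x^2/7 + 6*x/5 + 99/35.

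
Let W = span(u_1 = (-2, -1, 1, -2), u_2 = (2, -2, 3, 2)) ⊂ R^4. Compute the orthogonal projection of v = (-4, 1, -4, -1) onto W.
proj_W(v) = (-172/67, 139/67, -214/67, -172/67)

Set up U = [u_1 | ... | u_2] ∈ R^(4×2). The projector onto W = col(U) is P = U (U^T U)^(-1) U^T.
Compute U^T U =
  [10, -3]
  [-3, 21],
and U^T v = (5, -24).
Solve U^T U · c = U^T v for the coefficients: c = (11/67, -75/67). The projection is proj_W(v) = U c.
Check: (v - proj_W(v)) · u_1 = 0  (should be 0).
Check: (v - proj_W(v)) · u_2 = 0  (should be 0).
Result: proj_W(v) = (-172/67, 139/67, -214/67, -172/67).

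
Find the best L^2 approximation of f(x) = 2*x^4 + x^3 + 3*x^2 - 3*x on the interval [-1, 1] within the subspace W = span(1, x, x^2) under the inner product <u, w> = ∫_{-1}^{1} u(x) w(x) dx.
g(x) = 33*x^2/7 - 12*x/5 - 6/35

The best approximation g ∈ W is the orthogonal projection of f onto W. Writing g = a_0 + a_1 x + a_2 x^2, the coefficients solve the normal equations G · a = b where
  G_{ij} = <φ_i, φ_j> and b_i = <f, φ_i>, with φ_0 = 1, φ_1 = x, φ_2 = x^2.
G =
  [2, 0, 2/3]
  [0, 2/3, 0]
  [2/3, 0, 2/5],
b = (14/5, -8/5, 62/35).
Solving gives a_0 = -6/35, a_1 = -12/5, a_2 = 33/7, so
  g(x) = 33*x^2/7 - 12*x/5 - 6/35.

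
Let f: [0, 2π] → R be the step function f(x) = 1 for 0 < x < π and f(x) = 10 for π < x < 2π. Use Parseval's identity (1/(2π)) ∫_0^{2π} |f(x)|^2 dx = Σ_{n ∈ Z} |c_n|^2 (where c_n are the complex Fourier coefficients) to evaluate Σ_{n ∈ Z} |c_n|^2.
Σ |c_n|^2 = 101/2

Parseval equates the L^2 energy of f (normalised by 1/(2π)) with the ℓ^2 sum of its Fourier coefficients: (1/(2π)) ∫_0^{2π} |f|^2 = Σ |c_n|^2.
Compute the left side: (1/(2π)) [∫_0^π 1^2 dx + ∫_π^{2π} 10^2 dx] = (1/(2π)) · (1π + 100π) = (1 + 100)/2 = 101/2.
So Σ_{n ∈ Z} |c_n|^2 = 101/2.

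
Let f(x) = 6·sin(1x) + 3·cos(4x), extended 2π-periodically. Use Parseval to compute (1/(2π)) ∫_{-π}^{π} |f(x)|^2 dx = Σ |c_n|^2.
Σ |c_n|^2 = 45/2

Expand |f|^2 and use orthogonality of {sin(nx), cos(mx)} on [-π, π]:
  ∫_{-π}^{π} sin(nx)^2 dx = π, ∫ cos(mx)^2 dx = π, and cross terms integrate to 0.
So ∫_{-π}^{π} f(x)^2 dx = 6^2 · π + 3^2 · π = (36 + 9)π.
Divide by 2π: (36 + 9)/2 = 45/2.
By Parseval, this equals Σ |c_n|^2.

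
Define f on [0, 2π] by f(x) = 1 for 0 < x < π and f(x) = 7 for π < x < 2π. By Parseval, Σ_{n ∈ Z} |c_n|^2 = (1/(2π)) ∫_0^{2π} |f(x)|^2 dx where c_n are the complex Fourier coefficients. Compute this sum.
Σ |c_n|^2 = 25

Parseval equates the L^2 energy of f (normalised by 1/(2π)) with the ℓ^2 sum of its Fourier coefficients: (1/(2π)) ∫_0^{2π} |f|^2 = Σ |c_n|^2.
Compute the left side: (1/(2π)) [∫_0^π 1^2 dx + ∫_π^{2π} 7^2 dx] = (1/(2π)) · (1π + 49π) = (1 + 49)/2 = 25.
So Σ_{n ∈ Z} |c_n|^2 = 25.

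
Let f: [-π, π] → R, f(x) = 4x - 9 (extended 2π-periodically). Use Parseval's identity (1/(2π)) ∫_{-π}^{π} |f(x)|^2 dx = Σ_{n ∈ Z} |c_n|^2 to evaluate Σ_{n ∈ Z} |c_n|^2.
Σ |c_n|^2 = 16π^2/3 + 81

Expand and integrate term by term over [-π, π]:
  ∫ (4x)^2 dx = 16·(2π^3/3); ∫ 2·4·(-9)·x dx = 0 (odd integrand); ∫ (-9)^2 dx = 81·2π.
So (1/(2π)) ∫_{-π}^{π} (4x - 9)^2 dx = 16π^2/3 + 81 = 16π^2/3 + 81.
Parseval ⇒ Σ |c_n|^2 = 16π^2/3 + 81.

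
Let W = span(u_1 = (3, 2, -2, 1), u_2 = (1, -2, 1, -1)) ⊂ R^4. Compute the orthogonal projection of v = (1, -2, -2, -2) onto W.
proj_W(v) = (35/22, -67/55, 4/11, -67/110)

Set up U = [u_1 | ... | u_2] ∈ R^(4×2). The projector onto W = col(U) is P = U (U^T U)^(-1) U^T.
Compute U^T U =
  [18, -4]
  [-4, 7],
and U^T v = (1, 5).
Solve U^T U · c = U^T v for the coefficients: c = (27/110, 47/55). The projection is proj_W(v) = U c.
Check: (v - proj_W(v)) · u_1 = 0  (should be 0).
Check: (v - proj_W(v)) · u_2 = 0  (should be 0).
Result: proj_W(v) = (35/22, -67/55, 4/11, -67/110).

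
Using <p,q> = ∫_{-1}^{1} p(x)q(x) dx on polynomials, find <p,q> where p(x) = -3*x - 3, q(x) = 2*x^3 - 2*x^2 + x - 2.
<p,q> = 58/5

Expand the product: p(x)·q(x) = -6*x^4 + 3*x^2 + 3*x + 6.
∫_{-1}^{1} of each monomial x^k gives [2/(k+1) if k even, 0 if k odd]. Integrating term-by-term (or equivalently evaluating the antiderivative F(x) = -6*x^5/5 + x^3 + 3*x^2/2 + 6*x at the endpoints):
  F(1) − F(−1) = 73/10 − (-43/10) = 58/5.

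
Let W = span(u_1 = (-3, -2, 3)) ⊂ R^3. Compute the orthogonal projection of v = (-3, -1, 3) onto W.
proj_W(v) = (-30/11, -20/11, 30/11)

Set up U = [u_1 | ... | u_1] ∈ R^(3×1). The projector onto W = col(U) is P = U (U^T U)^(-1) U^T.
Compute U^T U =
  [22],
and U^T v = (20).
Solve U^T U · c = U^T v for the coefficients: c = (10/11). The projection is proj_W(v) = U c.
Check: (v - proj_W(v)) · u_1 = 0  (should be 0).
Result: proj_W(v) = (-30/11, -20/11, 30/11).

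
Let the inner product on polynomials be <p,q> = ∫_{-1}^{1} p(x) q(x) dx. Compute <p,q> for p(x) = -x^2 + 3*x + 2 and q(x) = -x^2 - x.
<p,q> = -44/15

Expand the product: p(x)·q(x) = x^4 - 2*x^3 - 5*x^2 - 2*x.
∫_{-1}^{1} of each monomial x^k gives [2/(k+1) if k even, 0 if k odd]. Integrating term-by-term (or equivalently evaluating the antiderivative F(x) = x^5/5 - x^4/2 - 5*x^3/3 - x^2 at the endpoints):
  F(1) − F(−1) = -89/30 − (-1/30) = -44/15.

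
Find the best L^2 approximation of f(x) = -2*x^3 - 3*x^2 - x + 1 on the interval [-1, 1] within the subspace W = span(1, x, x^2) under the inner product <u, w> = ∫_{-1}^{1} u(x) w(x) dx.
g(x) = -3*x^2 - 11*x/5 + 1

The best approximation g ∈ W is the orthogonal projection of f onto W. Writing g = a_0 + a_1 x + a_2 x^2, the coefficients solve the normal equations G · a = b where
  G_{ij} = <φ_i, φ_j> and b_i = <f, φ_i>, with φ_0 = 1, φ_1 = x, φ_2 = x^2.
G =
  [2, 0, 2/3]
  [0, 2/3, 0]
  [2/3, 0, 2/5],
b = (0, -22/15, -8/15).
Solving gives a_0 = 1, a_1 = -11/5, a_2 = -3, so
  g(x) = -3*x^2 - 11*x/5 + 1.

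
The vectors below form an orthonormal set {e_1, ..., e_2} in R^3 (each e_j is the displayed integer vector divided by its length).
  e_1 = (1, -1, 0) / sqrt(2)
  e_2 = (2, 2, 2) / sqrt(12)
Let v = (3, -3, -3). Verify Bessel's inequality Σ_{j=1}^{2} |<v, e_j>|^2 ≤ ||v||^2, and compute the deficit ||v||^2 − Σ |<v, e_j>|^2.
Σ |<v, e_j>|^2 = 21; ||v||^2 = 27; deficit = 6

Write each e_j = u_j / sqrt(<u_j, u_j>) where u_j is the displayed integer vector. Then <v, e_j> = <v, u_j> / sqrt(<u_j, u_j>), so |<v, e_j>|^2 = <v, u_j>^2 / <u_j, u_j>.
Coefficients: <v, e_1> = 6/sqrt(2), <v, e_2> = -6/sqrt(12).
Square and sum: Σ |<v, e_j>|^2 = 21.
Compute ||v||^2 = v·v = 27.
Deficit = 27 − 21 = 6 ≥ 0, confirming Bessel's inequality. (The deficit equals ||v − Σ <v,e_j> e_j||^2, the squared distance from v to span{e_j}.)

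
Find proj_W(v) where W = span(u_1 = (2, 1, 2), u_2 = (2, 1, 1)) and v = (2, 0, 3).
proj_W(v) = (8/5, 4/5, 3)

Set up U = [u_1 | ... | u_2] ∈ R^(3×2). The projector onto W = col(U) is P = U (U^T U)^(-1) U^T.
Compute U^T U =
  [9, 7]
  [7, 6],
and U^T v = (10, 7).
Solve U^T U · c = U^T v for the coefficients: c = (11/5, -7/5). The projection is proj_W(v) = U c.
Check: (v - proj_W(v)) · u_1 = 0  (should be 0).
Check: (v - proj_W(v)) · u_2 = 0  (should be 0).
Result: proj_W(v) = (8/5, 4/5, 3).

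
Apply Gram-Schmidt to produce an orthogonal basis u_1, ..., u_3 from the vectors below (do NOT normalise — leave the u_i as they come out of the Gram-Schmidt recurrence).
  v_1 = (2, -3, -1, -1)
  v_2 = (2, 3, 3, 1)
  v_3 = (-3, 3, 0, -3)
Orthogonal basis:
  u_1 = (2, -3, -1, -1)
  u_2 = (16/5, 6/5, 12/5, 2/5)
  u_3 = (-1/11, 12/11, 2/11, -40/11)

Apply the Gram-Schmidt recurrence
  u_1 = v_1
  u_i = v_i − Σ_{j<i} ((v_i · u_j) / (u_j · u_j)) · u_j.

Step by step this gives:
  u_1 = (2, -3, -1, -1)
  u_2 = (16/5, 6/5, 12/5, 2/5)
  u_3 = (-1/11, 12/11, 2/11, -40/11)

Orthogonality check:
  u_2 · u_1 = 0 (should be 0)
  u_3 · u_1 = 0 (should be 0)
  u_3 · u_2 = 0 (should be 0)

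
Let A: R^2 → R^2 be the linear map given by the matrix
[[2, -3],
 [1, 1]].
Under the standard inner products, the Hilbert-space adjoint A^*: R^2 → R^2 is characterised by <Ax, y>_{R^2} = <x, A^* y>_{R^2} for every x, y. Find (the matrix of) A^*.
A^* = A^T =
[[2, 1],
 [-3, 1]]

For real matrices with standard dot products, the defining identity <Ax, y> = <x, A^* y> gives (Ax)^T y = x^T (A^*) y, i.e. x^T A^T y = x^T (A^*) y. Since this holds for all x, y, we must have A^* = A^T. Therefore
A^* =
[[2, 1],
 [-3, 1]].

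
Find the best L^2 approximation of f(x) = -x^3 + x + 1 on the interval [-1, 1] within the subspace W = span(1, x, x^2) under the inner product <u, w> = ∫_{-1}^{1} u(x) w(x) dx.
g(x) = 2*x/5 + 1

The best approximation g ∈ W is the orthogonal projection of f onto W. Writing g = a_0 + a_1 x + a_2 x^2, the coefficients solve the normal equations G · a = b where
  G_{ij} = <φ_i, φ_j> and b_i = <f, φ_i>, with φ_0 = 1, φ_1 = x, φ_2 = x^2.
G =
  [2, 0, 2/3]
  [0, 2/3, 0]
  [2/3, 0, 2/5],
b = (2, 4/15, 2/3).
Solving gives a_0 = 1, a_1 = 2/5, a_2 = 0, so
  g(x) = 2*x/5 + 1.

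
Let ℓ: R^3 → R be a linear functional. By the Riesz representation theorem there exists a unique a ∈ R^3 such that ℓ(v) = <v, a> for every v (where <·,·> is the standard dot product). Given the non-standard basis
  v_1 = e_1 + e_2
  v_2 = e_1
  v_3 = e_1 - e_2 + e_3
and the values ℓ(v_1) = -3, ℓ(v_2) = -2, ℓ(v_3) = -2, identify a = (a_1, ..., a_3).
a = (-2, -1, -1)

Write a = (a_1, ..., a_3) in the standard basis. For each basis vector v_i, ℓ(v_i) = <v_i, a> is a linear equation in the a_j's. Collect the n equations into a matrix system V a = ℓ, where row i of V is v_i (expressed in the standard basis). Since V is invertible (lower-triangular with 1s on the diagonal, up to permutation), solve by back-substitution:
  V =
[[1, 1, 0],
 [1, 0, 0],
 [1, -1, 1]]
  V a = (-3, -2, -2)
Solving gives a = (-2, -1, -1).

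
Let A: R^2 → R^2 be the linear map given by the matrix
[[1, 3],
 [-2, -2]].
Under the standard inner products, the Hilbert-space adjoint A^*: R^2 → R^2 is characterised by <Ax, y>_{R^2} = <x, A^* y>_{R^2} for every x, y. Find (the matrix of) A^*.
A^* = A^T =
[[1, -2],
 [3, -2]]

For real matrices with standard dot products, the defining identity <Ax, y> = <x, A^* y> gives (Ax)^T y = x^T (A^*) y, i.e. x^T A^T y = x^T (A^*) y. Since this holds for all x, y, we must have A^* = A^T. Therefore
A^* =
[[1, -2],
 [3, -2]].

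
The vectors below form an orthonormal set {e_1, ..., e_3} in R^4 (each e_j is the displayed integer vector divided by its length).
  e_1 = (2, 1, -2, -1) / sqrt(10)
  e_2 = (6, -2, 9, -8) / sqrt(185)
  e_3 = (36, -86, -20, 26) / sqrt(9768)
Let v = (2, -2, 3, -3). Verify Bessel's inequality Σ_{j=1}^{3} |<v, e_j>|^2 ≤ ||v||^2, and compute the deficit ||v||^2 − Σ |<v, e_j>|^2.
Σ |<v, e_j>|^2 = 842/33; ||v||^2 = 26; deficit = 16/33

Write each e_j = u_j / sqrt(<u_j, u_j>) where u_j is the displayed integer vector. Then <v, e_j> = <v, u_j> / sqrt(<u_j, u_j>), so |<v, e_j>|^2 = <v, u_j>^2 / <u_j, u_j>.
Coefficients: <v, e_1> = -1/sqrt(10), <v, e_2> = 67/sqrt(185), <v, e_3> = 106/sqrt(9768).
Square and sum: Σ |<v, e_j>|^2 = 842/33.
Compute ||v||^2 = v·v = 26.
Deficit = 26 − 842/33 = 16/33 ≥ 0, confirming Bessel's inequality. (The deficit equals ||v − Σ <v,e_j> e_j||^2, the squared distance from v to span{e_j}.)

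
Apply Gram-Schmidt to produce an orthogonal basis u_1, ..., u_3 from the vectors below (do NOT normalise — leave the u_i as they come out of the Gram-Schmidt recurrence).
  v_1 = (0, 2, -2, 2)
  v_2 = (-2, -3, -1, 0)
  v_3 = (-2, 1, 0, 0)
Orthogonal basis:
  u_1 = (0, 2, -2, 2)
  u_2 = (-2, -7/3, -5/3, 2/3)
  u_3 = (-33/19, 37/38, 21/38, -8/19)

Apply the Gram-Schmidt recurrence
  u_1 = v_1
  u_i = v_i − Σ_{j<i} ((v_i · u_j) / (u_j · u_j)) · u_j.

Step by step this gives:
  u_1 = (0, 2, -2, 2)
  u_2 = (-2, -7/3, -5/3, 2/3)
  u_3 = (-33/19, 37/38, 21/38, -8/19)

Orthogonality check:
  u_2 · u_1 = 0 (should be 0)
  u_3 · u_1 = 0 (should be 0)
  u_3 · u_2 = 0 (should be 0)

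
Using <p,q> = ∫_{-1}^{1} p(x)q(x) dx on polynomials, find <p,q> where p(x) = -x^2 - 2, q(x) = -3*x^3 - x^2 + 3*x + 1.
<p,q> = -44/15

Expand the product: p(x)·q(x) = 3*x^5 + x^4 + 3*x^3 + x^2 - 6*x - 2.
∫_{-1}^{1} of each monomial x^k gives [2/(k+1) if k even, 0 if k odd]. Integrating term-by-term (or equivalently evaluating the antiderivative F(x) = x^6/2 + x^5/5 + 3*x^4/4 + x^3/3 - 3*x^2 - 2*x at the endpoints):
  F(1) − F(−1) = -193/60 − (-17/60) = -44/15.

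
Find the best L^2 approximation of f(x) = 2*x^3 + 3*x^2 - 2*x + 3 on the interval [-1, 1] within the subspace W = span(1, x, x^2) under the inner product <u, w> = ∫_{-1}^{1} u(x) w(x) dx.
g(x) = 3*x^2 - 4*x/5 + 3

The best approximation g ∈ W is the orthogonal projection of f onto W. Writing g = a_0 + a_1 x + a_2 x^2, the coefficients solve the normal equations G · a = b where
  G_{ij} = <φ_i, φ_j> and b_i = <f, φ_i>, with φ_0 = 1, φ_1 = x, φ_2 = x^2.
G =
  [2, 0, 2/3]
  [0, 2/3, 0]
  [2/3, 0, 2/5],
b = (8, -8/15, 16/5).
Solving gives a_0 = 3, a_1 = -4/5, a_2 = 3, so
  g(x) = 3*x^2 - 4*x/5 + 3.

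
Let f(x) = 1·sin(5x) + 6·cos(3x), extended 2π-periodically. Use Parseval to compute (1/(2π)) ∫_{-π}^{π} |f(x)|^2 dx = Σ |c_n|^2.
Σ |c_n|^2 = 37/2

Expand |f|^2 and use orthogonality of {sin(nx), cos(mx)} on [-π, π]:
  ∫_{-π}^{π} sin(nx)^2 dx = π, ∫ cos(mx)^2 dx = π, and cross terms integrate to 0.
So ∫_{-π}^{π} f(x)^2 dx = 1^2 · π + 6^2 · π = (1 + 36)π.
Divide by 2π: (1 + 36)/2 = 37/2.
By Parseval, this equals Σ |c_n|^2.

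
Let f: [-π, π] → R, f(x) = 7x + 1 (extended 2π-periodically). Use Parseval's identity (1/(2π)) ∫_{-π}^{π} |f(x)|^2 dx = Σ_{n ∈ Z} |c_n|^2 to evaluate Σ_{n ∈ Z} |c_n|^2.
Σ |c_n|^2 = 49π^2/3 + 1

Expand and integrate term by term over [-π, π]:
  ∫ (7x)^2 dx = 49·(2π^3/3); ∫ 2·7·(1)·x dx = 0 (odd integrand); ∫ 1^2 dx = 1·2π.
So (1/(2π)) ∫_{-π}^{π} (7x + 1)^2 dx = 49π^2/3 + 1 = 49π^2/3 + 1.
Parseval ⇒ Σ |c_n|^2 = 49π^2/3 + 1.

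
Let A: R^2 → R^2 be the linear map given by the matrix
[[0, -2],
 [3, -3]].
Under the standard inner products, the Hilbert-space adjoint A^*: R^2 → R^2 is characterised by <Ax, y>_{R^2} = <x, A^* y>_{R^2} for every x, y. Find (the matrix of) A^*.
A^* = A^T =
[[0, 3],
 [-2, -3]]

For real matrices with standard dot products, the defining identity <Ax, y> = <x, A^* y> gives (Ax)^T y = x^T (A^*) y, i.e. x^T A^T y = x^T (A^*) y. Since this holds for all x, y, we must have A^* = A^T. Therefore
A^* =
[[0, 3],
 [-2, -3]].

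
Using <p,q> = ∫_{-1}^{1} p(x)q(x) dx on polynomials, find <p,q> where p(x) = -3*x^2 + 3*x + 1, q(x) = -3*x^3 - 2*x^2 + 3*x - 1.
<p,q> = 52/15

Expand the product: p(x)·q(x) = 9*x^5 - 3*x^4 - 18*x^3 + 10*x^2 - 1.
∫_{-1}^{1} of each monomial x^k gives [2/(k+1) if k even, 0 if k odd]. Integrating term-by-term (or equivalently evaluating the antiderivative F(x) = 3*x^6/2 - 3*x^5/5 - 9*x^4/2 + 10*x^3/3 - x at the endpoints):
  F(1) − F(−1) = -19/15 − (-71/15) = 52/15.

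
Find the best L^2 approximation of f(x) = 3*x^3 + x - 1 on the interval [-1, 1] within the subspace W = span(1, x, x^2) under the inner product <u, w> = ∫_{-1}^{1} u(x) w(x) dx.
g(x) = 14*x/5 - 1

The best approximation g ∈ W is the orthogonal projection of f onto W. Writing g = a_0 + a_1 x + a_2 x^2, the coefficients solve the normal equations G · a = b where
  G_{ij} = <φ_i, φ_j> and b_i = <f, φ_i>, with φ_0 = 1, φ_1 = x, φ_2 = x^2.
G =
  [2, 0, 2/3]
  [0, 2/3, 0]
  [2/3, 0, 2/5],
b = (-2, 28/15, -2/3).
Solving gives a_0 = -1, a_1 = 14/5, a_2 = 0, so
  g(x) = 14*x/5 - 1.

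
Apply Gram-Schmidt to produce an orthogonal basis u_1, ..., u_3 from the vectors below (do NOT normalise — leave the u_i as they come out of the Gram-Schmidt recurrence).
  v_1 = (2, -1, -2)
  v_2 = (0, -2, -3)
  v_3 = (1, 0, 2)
Orthogonal basis:
  u_1 = (2, -1, -2)
  u_2 = (-16/9, -10/9, -11/9)
  u_3 = (9/53, -54/53, 36/53)

Apply the Gram-Schmidt recurrence
  u_1 = v_1
  u_i = v_i − Σ_{j<i} ((v_i · u_j) / (u_j · u_j)) · u_j.

Step by step this gives:
  u_1 = (2, -1, -2)
  u_2 = (-16/9, -10/9, -11/9)
  u_3 = (9/53, -54/53, 36/53)

Orthogonality check:
  u_2 · u_1 = 0 (should be 0)
  u_3 · u_1 = 0 (should be 0)
  u_3 · u_2 = 0 (should be 0)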